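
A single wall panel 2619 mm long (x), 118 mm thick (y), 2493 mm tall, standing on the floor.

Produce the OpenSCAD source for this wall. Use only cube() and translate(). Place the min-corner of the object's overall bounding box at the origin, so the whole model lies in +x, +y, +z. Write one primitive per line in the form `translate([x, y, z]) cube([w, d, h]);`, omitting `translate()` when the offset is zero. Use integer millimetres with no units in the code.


cube([2619, 118, 2493]);


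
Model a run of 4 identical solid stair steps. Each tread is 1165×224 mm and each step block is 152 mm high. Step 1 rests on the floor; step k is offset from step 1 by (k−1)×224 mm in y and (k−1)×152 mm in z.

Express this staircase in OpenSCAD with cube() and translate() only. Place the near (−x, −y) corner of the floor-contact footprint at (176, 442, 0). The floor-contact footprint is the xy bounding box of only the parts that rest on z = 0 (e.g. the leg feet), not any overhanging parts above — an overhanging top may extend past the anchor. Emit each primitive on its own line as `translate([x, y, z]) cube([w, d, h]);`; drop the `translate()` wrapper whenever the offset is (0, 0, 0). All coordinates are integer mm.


translate([176, 442, 0]) cube([1165, 224, 152]);
translate([176, 666, 152]) cube([1165, 224, 152]);
translate([176, 890, 304]) cube([1165, 224, 152]);
translate([176, 1114, 456]) cube([1165, 224, 152]);


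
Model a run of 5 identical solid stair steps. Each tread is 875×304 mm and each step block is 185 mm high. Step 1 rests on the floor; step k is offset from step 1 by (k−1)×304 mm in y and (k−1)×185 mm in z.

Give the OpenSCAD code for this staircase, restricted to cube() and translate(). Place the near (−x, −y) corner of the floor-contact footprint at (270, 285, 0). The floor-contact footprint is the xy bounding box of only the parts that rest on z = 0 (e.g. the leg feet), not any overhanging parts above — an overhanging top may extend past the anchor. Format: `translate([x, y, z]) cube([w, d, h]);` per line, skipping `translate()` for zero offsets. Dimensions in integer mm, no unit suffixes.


translate([270, 285, 0]) cube([875, 304, 185]);
translate([270, 589, 185]) cube([875, 304, 185]);
translate([270, 893, 370]) cube([875, 304, 185]);
translate([270, 1197, 555]) cube([875, 304, 185]);
translate([270, 1501, 740]) cube([875, 304, 185]);


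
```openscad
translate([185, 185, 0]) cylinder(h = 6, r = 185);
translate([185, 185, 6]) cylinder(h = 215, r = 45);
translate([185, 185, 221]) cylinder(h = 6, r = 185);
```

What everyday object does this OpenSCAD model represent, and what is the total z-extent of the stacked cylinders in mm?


A spool. The overall height is 227 mm.

Three coaxial cylinders, large–small–large — a spool. Two 6 mm flanges and a 215 mm core give 6 + 215 + 6 = 227 mm.


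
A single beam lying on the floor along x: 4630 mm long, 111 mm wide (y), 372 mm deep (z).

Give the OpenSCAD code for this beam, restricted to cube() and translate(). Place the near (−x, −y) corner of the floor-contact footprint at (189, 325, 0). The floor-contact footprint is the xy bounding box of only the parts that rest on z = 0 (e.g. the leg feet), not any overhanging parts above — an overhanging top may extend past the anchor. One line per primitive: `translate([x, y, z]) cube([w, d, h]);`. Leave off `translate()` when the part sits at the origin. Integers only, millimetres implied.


translate([189, 325, 0]) cube([4630, 111, 372]);


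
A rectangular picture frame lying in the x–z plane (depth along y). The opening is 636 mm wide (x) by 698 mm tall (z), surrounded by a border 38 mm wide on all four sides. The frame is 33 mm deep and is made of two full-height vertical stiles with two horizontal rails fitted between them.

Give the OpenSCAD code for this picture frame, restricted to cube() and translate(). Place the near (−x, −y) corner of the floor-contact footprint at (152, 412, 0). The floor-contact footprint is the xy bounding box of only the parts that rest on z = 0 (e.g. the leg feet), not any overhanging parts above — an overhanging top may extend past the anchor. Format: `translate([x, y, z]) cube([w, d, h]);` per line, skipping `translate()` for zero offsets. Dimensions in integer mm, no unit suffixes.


translate([152, 412, 0]) cube([38, 33, 774]);
translate([826, 412, 0]) cube([38, 33, 774]);
translate([190, 412, 0]) cube([636, 33, 38]);
translate([190, 412, 736]) cube([636, 33, 38]);


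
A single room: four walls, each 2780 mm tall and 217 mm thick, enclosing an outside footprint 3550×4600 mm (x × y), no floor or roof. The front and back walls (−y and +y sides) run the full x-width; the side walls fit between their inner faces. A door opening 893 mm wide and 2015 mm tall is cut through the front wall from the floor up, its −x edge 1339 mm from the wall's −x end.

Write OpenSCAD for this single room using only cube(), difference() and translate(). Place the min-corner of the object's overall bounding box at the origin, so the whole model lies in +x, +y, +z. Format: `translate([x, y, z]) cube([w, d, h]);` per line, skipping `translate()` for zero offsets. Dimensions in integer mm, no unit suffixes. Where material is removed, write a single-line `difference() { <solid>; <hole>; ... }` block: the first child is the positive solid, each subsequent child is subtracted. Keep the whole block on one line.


difference() { cube([3550, 217, 2780]); translate([1339, 0, 0]) cube([893, 217, 2015]); }
translate([0, 4383, 0]) cube([3550, 217, 2780]);
translate([0, 217, 0]) cube([217, 4166, 2780]);
translate([3333, 217, 0]) cube([217, 4166, 2780]);


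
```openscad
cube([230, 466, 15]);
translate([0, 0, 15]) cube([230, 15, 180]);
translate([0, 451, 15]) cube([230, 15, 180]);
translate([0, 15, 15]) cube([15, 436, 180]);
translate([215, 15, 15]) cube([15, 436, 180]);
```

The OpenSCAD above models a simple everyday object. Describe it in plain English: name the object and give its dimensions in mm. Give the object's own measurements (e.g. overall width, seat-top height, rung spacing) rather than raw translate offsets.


An open-topped rectangular box: outside dimensions 230×466×195 mm, with a uniform wall and base thickness of 15 mm. The base is a full 230×466 slab on the floor; four walls sit on top of the base. The front and back walls (the −y and +y sides) span the full width; the two side walls fit between them.


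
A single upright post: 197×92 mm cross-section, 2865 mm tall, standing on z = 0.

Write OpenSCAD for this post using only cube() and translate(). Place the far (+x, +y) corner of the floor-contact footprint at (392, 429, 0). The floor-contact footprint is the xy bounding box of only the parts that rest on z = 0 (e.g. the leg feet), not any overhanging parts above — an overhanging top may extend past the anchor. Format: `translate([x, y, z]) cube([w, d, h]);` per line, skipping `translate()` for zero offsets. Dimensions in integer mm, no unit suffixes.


translate([195, 337, 0]) cube([197, 92, 2865]);


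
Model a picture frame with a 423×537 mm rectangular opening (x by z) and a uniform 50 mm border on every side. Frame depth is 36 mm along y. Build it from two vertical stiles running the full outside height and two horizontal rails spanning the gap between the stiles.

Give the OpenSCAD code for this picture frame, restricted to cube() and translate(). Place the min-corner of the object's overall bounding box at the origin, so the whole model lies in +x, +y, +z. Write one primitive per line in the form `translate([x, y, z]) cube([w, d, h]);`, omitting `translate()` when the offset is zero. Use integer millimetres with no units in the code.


cube([50, 36, 637]);
translate([473, 0, 0]) cube([50, 36, 637]);
translate([50, 0, 0]) cube([423, 36, 50]);
translate([50, 0, 587]) cube([423, 36, 50]);


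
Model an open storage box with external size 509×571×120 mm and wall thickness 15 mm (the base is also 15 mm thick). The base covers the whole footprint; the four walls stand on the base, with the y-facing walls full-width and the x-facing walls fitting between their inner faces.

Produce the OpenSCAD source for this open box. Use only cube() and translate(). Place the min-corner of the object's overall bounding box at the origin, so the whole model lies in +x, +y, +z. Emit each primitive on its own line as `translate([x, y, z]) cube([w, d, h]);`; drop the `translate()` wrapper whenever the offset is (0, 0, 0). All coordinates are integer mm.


cube([509, 571, 15]);
translate([0, 0, 15]) cube([509, 15, 105]);
translate([0, 556, 15]) cube([509, 15, 105]);
translate([0, 15, 15]) cube([15, 541, 105]);
translate([494, 15, 15]) cube([15, 541, 105]);


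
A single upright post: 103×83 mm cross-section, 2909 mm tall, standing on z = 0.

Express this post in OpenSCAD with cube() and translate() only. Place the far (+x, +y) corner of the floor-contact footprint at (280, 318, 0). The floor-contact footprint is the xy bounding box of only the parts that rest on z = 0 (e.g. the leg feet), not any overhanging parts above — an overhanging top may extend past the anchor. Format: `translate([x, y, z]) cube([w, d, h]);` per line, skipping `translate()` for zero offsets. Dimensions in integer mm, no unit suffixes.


translate([177, 235, 0]) cube([103, 83, 2909]);


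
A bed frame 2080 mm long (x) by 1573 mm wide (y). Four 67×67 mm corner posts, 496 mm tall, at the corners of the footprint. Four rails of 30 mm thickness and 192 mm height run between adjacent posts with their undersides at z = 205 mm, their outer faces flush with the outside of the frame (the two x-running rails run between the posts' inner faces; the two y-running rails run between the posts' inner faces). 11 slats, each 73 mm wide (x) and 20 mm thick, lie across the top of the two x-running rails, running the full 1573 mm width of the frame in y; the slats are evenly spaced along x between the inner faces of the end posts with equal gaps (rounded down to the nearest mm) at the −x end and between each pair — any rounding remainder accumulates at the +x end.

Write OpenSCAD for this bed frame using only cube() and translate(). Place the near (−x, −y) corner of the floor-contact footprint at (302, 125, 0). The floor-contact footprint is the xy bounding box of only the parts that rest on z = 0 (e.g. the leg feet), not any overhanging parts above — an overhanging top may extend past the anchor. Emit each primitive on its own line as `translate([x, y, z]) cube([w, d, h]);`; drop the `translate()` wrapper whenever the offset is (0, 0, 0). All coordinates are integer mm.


translate([302, 125, 0]) cube([67, 67, 496]);
translate([302, 1631, 0]) cube([67, 67, 496]);
translate([2315, 125, 0]) cube([67, 67, 496]);
translate([2315, 1631, 0]) cube([67, 67, 496]);
translate([369, 125, 205]) cube([1946, 30, 192]);
translate([369, 1668, 205]) cube([1946, 30, 192]);
translate([302, 192, 205]) cube([30, 1439, 192]);
translate([2352, 192, 205]) cube([30, 1439, 192]);
translate([464, 125, 397]) cube([73, 1573, 20]);
translate([632, 125, 397]) cube([73, 1573, 20]);
translate([800, 125, 397]) cube([73, 1573, 20]);
translate([968, 125, 397]) cube([73, 1573, 20]);
translate([1136, 125, 397]) cube([73, 1573, 20]);
translate([1304, 125, 397]) cube([73, 1573, 20]);
translate([1472, 125, 397]) cube([73, 1573, 20]);
translate([1640, 125, 397]) cube([73, 1573, 20]);
translate([1808, 125, 397]) cube([73, 1573, 20]);
translate([1976, 125, 397]) cube([73, 1573, 20]);
translate([2144, 125, 397]) cube([73, 1573, 20]);


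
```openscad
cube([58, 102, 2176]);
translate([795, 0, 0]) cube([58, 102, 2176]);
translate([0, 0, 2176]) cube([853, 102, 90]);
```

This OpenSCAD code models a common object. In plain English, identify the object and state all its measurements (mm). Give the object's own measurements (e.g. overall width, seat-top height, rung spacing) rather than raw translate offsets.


A door frame. The clear opening is 737 mm wide and 2176 mm high. Two 58 mm wide jambs, 102 mm deep, stand either side of the opening from the floor to the top of the opening. A 90 mm thick head sits across the top of both jambs, spanning the full outside width of the frame.


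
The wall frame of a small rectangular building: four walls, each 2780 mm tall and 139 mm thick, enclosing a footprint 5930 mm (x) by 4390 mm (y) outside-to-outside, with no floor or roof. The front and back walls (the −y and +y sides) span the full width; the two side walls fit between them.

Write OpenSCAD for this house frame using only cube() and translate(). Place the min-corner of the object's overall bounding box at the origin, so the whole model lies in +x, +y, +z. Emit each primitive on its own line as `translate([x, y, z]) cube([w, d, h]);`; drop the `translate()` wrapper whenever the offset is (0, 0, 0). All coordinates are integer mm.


cube([5930, 139, 2780]);
translate([0, 4251, 0]) cube([5930, 139, 2780]);
translate([0, 139, 0]) cube([139, 4112, 2780]);
translate([5791, 139, 0]) cube([139, 4112, 2780]);


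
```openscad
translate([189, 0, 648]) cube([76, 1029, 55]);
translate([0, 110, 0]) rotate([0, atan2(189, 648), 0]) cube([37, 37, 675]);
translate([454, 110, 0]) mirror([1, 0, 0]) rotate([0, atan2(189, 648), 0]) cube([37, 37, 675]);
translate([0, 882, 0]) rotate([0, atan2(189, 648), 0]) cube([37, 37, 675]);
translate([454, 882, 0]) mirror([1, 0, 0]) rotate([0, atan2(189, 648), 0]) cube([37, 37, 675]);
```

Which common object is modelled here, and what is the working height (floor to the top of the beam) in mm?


A sawhorse. The overall height is 703 mm.

A beam across two mirrored pairs of raked legs — a sawhorse. The beam's underside is at z = 648 (matching the legs' vertical rise in atan2(189, 648)) and the beam is 55 mm tall, so its top is at 648 + 55 = 703 mm. The raked legs top out at the beam's underside, so that is the highest point.


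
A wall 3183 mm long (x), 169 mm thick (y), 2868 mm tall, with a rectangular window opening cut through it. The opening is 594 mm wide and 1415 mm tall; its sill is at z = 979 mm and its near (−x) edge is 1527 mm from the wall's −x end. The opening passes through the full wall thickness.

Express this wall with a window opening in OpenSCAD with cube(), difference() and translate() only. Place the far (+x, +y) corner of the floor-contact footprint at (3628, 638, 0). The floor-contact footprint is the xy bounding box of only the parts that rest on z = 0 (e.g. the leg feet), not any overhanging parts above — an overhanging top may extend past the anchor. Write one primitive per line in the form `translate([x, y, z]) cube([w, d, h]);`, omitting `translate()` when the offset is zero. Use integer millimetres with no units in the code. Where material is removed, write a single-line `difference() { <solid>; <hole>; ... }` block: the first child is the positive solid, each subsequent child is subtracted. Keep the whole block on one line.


difference() { translate([445, 469, 0]) cube([3183, 169, 2868]); translate([1972, 469, 979]) cube([594, 169, 1415]); }


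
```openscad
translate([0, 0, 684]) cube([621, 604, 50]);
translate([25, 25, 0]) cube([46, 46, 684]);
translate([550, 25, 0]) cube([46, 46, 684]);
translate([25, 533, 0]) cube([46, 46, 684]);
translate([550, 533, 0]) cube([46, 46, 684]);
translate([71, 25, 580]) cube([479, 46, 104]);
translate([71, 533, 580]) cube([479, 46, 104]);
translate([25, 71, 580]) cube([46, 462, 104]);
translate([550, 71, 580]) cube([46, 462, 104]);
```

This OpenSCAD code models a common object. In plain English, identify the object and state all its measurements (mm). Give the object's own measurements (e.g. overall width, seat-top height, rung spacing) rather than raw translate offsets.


A rectangular dining table. The top is 621×604×50 mm with its upper surface at z = 734 mm. It stands on four 46×46 mm square legs, each inset 25 mm from the nearest pair of top edges, running from the floor to the underside of the top. Four apron rails, 46 mm thick and 104 mm tall, run between adjacent legs with their top edges flush with the underside of the top and their outer faces flush with the legs' outer faces.


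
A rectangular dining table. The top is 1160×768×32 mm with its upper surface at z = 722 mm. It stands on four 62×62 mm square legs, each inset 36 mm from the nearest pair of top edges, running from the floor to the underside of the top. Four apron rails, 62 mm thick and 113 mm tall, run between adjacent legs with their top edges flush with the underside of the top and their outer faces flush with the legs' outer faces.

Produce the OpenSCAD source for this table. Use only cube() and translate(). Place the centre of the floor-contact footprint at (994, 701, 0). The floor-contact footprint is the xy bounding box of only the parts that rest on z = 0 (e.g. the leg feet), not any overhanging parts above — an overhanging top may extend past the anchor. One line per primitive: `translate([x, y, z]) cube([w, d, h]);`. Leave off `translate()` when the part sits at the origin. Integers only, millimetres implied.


translate([414, 317, 690]) cube([1160, 768, 32]);
translate([450, 353, 0]) cube([62, 62, 690]);
translate([1476, 353, 0]) cube([62, 62, 690]);
translate([450, 987, 0]) cube([62, 62, 690]);
translate([1476, 987, 0]) cube([62, 62, 690]);
translate([512, 353, 577]) cube([964, 62, 113]);
translate([512, 987, 577]) cube([964, 62, 113]);
translate([450, 415, 577]) cube([62, 572, 113]);
translate([1476, 415, 577]) cube([62, 572, 113]);


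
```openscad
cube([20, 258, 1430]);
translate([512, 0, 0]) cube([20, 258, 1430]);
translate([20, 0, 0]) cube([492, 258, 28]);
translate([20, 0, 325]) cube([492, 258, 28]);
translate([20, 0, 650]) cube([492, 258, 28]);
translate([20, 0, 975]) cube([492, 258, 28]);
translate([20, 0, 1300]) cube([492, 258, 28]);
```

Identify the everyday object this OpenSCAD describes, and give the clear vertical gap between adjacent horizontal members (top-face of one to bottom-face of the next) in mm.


A bookshelf. The clear shelf gap is 297 mm.

Two tall side panels with 5 horizontal boards between them — a bookshelf. The first two shelf undersides are at z = 0 and z = 325; with shelf thickness 28, the clear gap is 325 − 0 − 28 = 297 mm.


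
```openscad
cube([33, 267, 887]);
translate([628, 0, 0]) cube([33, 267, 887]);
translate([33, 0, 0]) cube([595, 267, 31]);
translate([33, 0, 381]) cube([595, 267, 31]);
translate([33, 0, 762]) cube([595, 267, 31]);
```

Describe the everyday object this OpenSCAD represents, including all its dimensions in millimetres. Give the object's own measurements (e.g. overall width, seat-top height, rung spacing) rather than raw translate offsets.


An open bookshelf. Two side panels, each 33 mm thick, 267 mm deep and 887 mm tall, stand 661 mm apart (outside-to-outside). Between them sit 3 shelves, each 31 mm thick and 267 mm deep, spanning the full gap between the sides. The bottom shelf rests on the floor (its underside at z = 0) and the clear gap between one shelf's top and the next shelf's underside is 350 mm.


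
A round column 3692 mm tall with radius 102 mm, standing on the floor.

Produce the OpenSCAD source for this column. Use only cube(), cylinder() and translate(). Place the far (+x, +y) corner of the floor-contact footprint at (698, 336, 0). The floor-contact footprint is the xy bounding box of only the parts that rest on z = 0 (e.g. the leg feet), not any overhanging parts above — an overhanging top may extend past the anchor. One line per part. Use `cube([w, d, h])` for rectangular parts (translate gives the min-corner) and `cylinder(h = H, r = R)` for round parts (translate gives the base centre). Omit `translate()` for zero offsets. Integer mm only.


translate([596, 234, 0]) cylinder(h = 3692, r = 102);


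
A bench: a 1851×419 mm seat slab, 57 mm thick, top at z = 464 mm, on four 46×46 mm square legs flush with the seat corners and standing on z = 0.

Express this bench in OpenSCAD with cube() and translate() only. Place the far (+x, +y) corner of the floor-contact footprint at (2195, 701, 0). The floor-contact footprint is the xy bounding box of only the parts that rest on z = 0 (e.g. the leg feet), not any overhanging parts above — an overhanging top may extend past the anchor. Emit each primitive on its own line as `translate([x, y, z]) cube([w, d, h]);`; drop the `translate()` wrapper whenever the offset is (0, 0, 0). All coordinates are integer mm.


translate([344, 282, 407]) cube([1851, 419, 57]);
translate([344, 282, 0]) cube([46, 46, 407]);
translate([344, 655, 0]) cube([46, 46, 407]);
translate([2149, 282, 0]) cube([46, 46, 407]);
translate([2149, 655, 0]) cube([46, 46, 407]);


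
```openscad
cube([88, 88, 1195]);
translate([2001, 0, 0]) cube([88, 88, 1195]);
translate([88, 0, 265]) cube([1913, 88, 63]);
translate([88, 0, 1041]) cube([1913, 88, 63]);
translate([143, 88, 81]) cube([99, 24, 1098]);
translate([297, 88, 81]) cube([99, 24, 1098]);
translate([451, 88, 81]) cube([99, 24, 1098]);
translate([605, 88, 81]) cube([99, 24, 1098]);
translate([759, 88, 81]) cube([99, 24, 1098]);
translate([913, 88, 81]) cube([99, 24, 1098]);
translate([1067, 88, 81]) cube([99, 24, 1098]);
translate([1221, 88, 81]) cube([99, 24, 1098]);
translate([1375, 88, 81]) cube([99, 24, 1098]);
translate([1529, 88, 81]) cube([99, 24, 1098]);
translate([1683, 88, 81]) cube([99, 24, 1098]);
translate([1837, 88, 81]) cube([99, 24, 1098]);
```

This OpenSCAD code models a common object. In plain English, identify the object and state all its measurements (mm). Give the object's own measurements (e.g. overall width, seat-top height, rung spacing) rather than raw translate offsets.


A fence section. Two 88×88 mm posts, 1195 mm tall, stand on the floor with a clear span of 1913 mm between their inner faces. Two horizontal rails of 88×63 mm section span the gap between the posts with their undersides at z = 265 mm and z = 1041 mm, flush with the posts' −y face. 12 pickets, each 99 mm wide, 24 mm thick and 1098 mm tall, are fixed to the +y face of the rails with their bottoms at z = 81 mm, spaced across the span with a 55 mm gap after the −x post and between neighbouring pickets, with 65 mm left before the +x post.


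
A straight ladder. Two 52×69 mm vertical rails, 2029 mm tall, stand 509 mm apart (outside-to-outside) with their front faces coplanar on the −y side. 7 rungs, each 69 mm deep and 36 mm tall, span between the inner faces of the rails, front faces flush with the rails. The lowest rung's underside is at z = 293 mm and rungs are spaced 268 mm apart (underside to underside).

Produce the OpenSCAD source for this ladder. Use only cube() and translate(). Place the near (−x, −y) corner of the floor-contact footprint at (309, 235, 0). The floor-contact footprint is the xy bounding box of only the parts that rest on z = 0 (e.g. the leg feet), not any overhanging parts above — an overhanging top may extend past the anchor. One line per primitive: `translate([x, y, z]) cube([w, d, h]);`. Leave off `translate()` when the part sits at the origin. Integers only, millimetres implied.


// rung span = 509 - 2*52 = 405
// rung[k] z = 293 + k*268
translate([309, 235, 0]) cube([52, 69, 2029]);
translate([766, 235, 0]) cube([52, 69, 2029]);
translate([361, 235, 293]) cube([405, 69, 36]);
translate([361, 235, 561]) cube([405, 69, 36]);
translate([361, 235, 829]) cube([405, 69, 36]);
translate([361, 235, 1097]) cube([405, 69, 36]);
translate([361, 235, 1365]) cube([405, 69, 36]);
translate([361, 235, 1633]) cube([405, 69, 36]);
translate([361, 235, 1901]) cube([405, 69, 36]);


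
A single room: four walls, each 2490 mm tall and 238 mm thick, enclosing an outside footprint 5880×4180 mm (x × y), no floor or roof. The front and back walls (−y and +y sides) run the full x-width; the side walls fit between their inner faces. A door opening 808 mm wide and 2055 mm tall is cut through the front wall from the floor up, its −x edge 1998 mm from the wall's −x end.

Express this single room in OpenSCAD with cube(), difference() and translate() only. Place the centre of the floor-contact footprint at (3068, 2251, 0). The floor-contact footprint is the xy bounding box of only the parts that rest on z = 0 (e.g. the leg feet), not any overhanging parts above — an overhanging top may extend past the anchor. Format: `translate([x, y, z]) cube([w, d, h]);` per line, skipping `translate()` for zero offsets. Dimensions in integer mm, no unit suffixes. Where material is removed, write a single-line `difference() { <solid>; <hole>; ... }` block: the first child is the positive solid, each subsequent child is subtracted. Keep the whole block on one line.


difference() { translate([128, 161, 0]) cube([5880, 238, 2490]); translate([2126, 161, 0]) cube([808, 238, 2055]); }
translate([128, 4103, 0]) cube([5880, 238, 2490]);
translate([128, 399, 0]) cube([238, 3704, 2490]);
translate([5770, 399, 0]) cube([238, 3704, 2490]);


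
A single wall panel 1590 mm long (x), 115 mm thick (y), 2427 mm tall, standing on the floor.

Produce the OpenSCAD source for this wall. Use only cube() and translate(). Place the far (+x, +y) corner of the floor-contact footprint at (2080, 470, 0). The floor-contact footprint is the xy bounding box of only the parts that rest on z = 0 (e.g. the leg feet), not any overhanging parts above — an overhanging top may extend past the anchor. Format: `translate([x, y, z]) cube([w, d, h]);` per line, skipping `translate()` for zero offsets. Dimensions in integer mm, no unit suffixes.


translate([490, 355, 0]) cube([1590, 115, 2427]);


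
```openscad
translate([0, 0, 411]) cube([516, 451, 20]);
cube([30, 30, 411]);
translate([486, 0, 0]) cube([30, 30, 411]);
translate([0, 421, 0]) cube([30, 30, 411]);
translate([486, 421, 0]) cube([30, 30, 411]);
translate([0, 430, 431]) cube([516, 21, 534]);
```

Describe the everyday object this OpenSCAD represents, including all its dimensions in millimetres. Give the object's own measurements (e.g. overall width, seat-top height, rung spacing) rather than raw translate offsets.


A chair. The seat is a 516×451×20 mm slab with its top at z = 431 mm, on four 30×30 mm corner legs (flush with the seat edges, standing on z = 0). A flat backrest 21 mm thick, 534 mm tall, spans the full seat width and rises from the seat top along its +y edge, rear face flush with the rear of the seat.


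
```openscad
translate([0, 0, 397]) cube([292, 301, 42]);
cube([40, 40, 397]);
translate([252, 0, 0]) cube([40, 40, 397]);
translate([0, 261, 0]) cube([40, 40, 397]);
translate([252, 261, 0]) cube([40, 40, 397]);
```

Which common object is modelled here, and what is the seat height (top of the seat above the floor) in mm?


A stool. The seat height is 439 mm.

A 292×301×42 slab at z = 397 on four corner posts — a stool. The seat top is 397 + 42 = 439 mm.


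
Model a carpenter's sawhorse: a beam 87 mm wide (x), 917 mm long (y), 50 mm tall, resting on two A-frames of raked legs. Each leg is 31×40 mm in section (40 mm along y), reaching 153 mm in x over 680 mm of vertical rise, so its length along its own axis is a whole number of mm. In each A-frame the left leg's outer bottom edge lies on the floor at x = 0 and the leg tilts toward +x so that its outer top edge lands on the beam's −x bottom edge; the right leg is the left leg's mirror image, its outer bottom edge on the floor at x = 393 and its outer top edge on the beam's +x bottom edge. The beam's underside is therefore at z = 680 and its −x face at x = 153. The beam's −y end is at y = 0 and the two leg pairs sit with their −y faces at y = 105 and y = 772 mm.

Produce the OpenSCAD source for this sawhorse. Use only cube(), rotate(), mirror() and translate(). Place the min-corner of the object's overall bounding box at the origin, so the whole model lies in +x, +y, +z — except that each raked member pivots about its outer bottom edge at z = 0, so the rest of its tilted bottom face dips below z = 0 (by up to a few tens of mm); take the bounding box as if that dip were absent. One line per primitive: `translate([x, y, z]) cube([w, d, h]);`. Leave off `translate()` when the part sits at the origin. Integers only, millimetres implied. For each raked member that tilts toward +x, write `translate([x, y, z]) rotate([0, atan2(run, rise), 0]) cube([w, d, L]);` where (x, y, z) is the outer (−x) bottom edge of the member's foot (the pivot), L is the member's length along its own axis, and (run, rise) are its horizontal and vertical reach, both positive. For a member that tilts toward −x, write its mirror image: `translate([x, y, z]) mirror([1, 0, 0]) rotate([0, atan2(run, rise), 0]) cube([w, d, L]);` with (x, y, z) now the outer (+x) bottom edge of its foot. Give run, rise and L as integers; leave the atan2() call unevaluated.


translate([153, 0, 680]) cube([87, 917, 50]);
translate([0, 105, 0]) rotate([0, atan2(153, 680), 0]) cube([31, 40, 697]);
translate([393, 105, 0]) mirror([1, 0, 0]) rotate([0, atan2(153, 680), 0]) cube([31, 40, 697]);
translate([0, 772, 0]) rotate([0, atan2(153, 680), 0]) cube([31, 40, 697]);
translate([393, 772, 0]) mirror([1, 0, 0]) rotate([0, atan2(153, 680), 0]) cube([31, 40, 697]);


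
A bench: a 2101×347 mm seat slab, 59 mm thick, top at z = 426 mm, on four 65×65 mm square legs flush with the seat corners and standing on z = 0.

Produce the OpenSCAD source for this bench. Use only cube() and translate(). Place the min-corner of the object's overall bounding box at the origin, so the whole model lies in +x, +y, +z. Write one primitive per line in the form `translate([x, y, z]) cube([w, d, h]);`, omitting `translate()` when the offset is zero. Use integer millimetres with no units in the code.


translate([0, 0, 367]) cube([2101, 347, 59]);
cube([65, 65, 367]);
translate([0, 282, 0]) cube([65, 65, 367]);
translate([2036, 0, 0]) cube([65, 65, 367]);
translate([2036, 282, 0]) cube([65, 65, 367]);


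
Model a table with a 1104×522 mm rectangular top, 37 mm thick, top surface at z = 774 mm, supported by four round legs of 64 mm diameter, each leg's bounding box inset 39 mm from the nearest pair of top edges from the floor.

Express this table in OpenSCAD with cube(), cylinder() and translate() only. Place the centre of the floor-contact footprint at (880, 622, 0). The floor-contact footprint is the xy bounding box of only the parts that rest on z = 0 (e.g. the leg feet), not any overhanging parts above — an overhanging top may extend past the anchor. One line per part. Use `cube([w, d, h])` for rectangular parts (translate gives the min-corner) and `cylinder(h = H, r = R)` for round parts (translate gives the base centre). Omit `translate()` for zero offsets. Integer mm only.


translate([328, 361, 737]) cube([1104, 522, 37]);
translate([399, 432, 0]) cylinder(h = 737, r = 32);
translate([1361, 432, 0]) cylinder(h = 737, r = 32);
translate([399, 812, 0]) cylinder(h = 737, r = 32);
translate([1361, 812, 0]) cylinder(h = 737, r = 32);


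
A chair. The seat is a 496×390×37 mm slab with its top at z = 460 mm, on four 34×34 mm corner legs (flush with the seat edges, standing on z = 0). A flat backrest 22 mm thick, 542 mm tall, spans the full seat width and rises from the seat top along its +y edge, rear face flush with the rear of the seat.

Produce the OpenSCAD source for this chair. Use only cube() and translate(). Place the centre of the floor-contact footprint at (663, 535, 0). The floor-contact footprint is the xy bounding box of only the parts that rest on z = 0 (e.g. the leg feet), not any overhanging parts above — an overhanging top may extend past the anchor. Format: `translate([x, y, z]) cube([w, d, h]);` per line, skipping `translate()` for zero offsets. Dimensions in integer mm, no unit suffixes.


translate([415, 340, 423]) cube([496, 390, 37]);
translate([415, 340, 0]) cube([34, 34, 423]);
translate([877, 340, 0]) cube([34, 34, 423]);
translate([415, 696, 0]) cube([34, 34, 423]);
translate([877, 696, 0]) cube([34, 34, 423]);
translate([415, 708, 460]) cube([496, 22, 542]);


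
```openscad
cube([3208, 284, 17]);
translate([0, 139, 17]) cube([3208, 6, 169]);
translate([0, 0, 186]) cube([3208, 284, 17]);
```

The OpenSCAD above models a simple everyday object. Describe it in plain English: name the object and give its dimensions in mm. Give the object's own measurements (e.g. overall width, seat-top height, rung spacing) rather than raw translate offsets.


An I-beam lying along x, 3208 mm long. Overall section height 203 mm. Two flanges 284 mm wide (y) and 17 mm thick, one on the floor and one at the top; a web 6 mm thick runs between them, centred on the flange width.


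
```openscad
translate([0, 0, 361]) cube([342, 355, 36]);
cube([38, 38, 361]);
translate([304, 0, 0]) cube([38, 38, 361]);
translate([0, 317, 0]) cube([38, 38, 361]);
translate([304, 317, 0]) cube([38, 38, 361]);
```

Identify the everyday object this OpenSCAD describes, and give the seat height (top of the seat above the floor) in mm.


A stool. The seat height is 397 mm.

A 342×355×36 slab at z = 361 on four corner posts — a stool. The seat top is 361 + 36 = 397 mm.


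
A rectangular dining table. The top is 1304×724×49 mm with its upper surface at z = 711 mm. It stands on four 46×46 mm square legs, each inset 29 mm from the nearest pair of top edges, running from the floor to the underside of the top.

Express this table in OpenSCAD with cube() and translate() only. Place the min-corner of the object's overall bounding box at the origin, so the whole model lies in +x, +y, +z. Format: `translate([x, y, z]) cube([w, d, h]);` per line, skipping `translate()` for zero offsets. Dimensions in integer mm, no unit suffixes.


translate([0, 0, 662]) cube([1304, 724, 49]);
translate([29, 29, 0]) cube([46, 46, 662]);
translate([1229, 29, 0]) cube([46, 46, 662]);
translate([29, 649, 0]) cube([46, 46, 662]);
translate([1229, 649, 0]) cube([46, 46, 662]);


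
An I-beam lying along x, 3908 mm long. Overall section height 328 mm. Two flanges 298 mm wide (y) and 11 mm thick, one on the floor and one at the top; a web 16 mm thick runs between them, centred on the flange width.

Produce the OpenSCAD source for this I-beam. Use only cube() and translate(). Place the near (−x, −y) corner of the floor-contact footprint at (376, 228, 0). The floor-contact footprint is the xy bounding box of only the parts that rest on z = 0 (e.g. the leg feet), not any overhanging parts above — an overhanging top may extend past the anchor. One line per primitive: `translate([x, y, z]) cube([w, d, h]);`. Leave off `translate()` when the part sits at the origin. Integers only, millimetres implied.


translate([376, 228, 0]) cube([3908, 298, 11]);
translate([376, 369, 11]) cube([3908, 16, 306]);
translate([376, 228, 317]) cube([3908, 298, 11]);


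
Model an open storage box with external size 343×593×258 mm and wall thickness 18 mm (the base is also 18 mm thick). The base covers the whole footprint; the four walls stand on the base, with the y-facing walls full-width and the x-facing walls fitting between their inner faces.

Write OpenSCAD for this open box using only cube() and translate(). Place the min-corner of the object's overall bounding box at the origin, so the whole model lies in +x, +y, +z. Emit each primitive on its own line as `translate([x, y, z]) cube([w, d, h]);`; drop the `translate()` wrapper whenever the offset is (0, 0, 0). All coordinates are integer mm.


cube([343, 593, 18]);
translate([0, 0, 18]) cube([343, 18, 240]);
translate([0, 575, 18]) cube([343, 18, 240]);
translate([0, 18, 18]) cube([18, 557, 240]);
translate([325, 18, 18]) cube([18, 557, 240]);


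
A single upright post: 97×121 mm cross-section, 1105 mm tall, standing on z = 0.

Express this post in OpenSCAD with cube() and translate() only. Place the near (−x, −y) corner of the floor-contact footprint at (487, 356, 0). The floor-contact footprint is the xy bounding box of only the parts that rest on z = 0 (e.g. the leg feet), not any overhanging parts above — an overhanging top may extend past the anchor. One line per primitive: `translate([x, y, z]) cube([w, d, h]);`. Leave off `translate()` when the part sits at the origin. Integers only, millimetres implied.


translate([487, 356, 0]) cube([97, 121, 1105]);


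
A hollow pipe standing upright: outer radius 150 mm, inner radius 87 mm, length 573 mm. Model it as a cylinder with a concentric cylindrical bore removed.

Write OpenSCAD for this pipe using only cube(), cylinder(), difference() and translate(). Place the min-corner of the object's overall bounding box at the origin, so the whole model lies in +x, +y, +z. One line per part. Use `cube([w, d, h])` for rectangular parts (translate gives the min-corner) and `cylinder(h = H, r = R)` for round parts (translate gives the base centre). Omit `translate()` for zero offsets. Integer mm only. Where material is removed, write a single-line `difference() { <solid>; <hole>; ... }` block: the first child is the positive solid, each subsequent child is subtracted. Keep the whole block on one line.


difference() { translate([150, 150, 0]) cylinder(h = 573, r = 150); translate([150, 150, 0]) cylinder(h = 573, r = 87); }


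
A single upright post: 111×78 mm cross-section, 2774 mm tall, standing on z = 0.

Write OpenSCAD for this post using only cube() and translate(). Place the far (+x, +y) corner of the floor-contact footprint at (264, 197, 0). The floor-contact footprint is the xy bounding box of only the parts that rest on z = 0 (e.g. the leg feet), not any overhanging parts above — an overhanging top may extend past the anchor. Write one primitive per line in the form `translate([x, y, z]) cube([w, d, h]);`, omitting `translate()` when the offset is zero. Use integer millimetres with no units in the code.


translate([153, 119, 0]) cube([111, 78, 2774]);


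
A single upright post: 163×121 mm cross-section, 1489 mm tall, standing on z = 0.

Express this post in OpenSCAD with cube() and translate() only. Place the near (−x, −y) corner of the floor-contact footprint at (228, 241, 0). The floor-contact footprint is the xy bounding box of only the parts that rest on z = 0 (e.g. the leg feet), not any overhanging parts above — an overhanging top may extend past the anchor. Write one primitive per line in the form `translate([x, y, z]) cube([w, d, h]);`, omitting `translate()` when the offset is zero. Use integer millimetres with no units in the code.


translate([228, 241, 0]) cube([163, 121, 1489]);


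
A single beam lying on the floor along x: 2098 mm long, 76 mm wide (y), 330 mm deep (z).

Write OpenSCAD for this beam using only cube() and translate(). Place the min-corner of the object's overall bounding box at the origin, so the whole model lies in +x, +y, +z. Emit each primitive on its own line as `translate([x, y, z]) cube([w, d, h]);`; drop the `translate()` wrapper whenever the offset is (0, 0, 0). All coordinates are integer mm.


cube([2098, 76, 330]);


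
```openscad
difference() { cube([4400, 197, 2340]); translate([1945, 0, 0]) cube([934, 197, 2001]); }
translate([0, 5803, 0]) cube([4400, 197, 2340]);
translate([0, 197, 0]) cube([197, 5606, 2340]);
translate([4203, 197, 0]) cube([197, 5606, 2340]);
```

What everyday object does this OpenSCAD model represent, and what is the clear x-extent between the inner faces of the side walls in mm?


A single room. The interior width is 4006 mm.

Four walls enclosing a rectangle with a door in the front wall — a room. Outside width 4400 minus two 197 mm walls gives 4006 mm.


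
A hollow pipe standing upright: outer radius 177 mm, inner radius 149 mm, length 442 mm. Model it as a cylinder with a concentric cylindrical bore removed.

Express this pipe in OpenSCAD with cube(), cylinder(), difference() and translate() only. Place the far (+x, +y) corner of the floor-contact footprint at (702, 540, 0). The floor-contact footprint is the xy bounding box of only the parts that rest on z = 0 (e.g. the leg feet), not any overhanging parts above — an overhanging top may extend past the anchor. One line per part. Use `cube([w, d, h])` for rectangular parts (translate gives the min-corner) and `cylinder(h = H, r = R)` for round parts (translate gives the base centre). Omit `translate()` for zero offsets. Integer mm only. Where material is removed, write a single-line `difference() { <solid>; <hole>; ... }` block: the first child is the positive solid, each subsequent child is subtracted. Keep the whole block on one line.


difference() { translate([525, 363, 0]) cylinder(h = 442, r = 177); translate([525, 363, 0]) cylinder(h = 442, r = 149); }
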